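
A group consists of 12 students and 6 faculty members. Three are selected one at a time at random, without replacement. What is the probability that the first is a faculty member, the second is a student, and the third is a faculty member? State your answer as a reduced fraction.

5/68

Multiply the conditional probabilities at each draw: 6/18 · 12/17 · 5/16 = 360/4896 = 5/68.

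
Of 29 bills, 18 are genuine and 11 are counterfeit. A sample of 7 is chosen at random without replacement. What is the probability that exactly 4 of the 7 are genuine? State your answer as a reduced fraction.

There are C(29,7) = 1560780 ways to choose 7 from 29.
Selections with exactly 4 genuine: choose 4 of the 18 genuine and 3 of the 11 counterfeit, C(18,4)·C(11,3) = 3060·165 = 504900.
Probability = 504900/1560780 = 2805/8671.

2805/8671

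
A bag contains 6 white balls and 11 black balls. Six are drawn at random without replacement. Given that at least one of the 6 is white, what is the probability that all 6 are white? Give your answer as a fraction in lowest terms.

1/11914

Work in counts. Selections with at least one white: C(17,6) − C(11,6) = 12376 − 462 = 11914.
Of those, selections where all 6 are white: C(6,6) = 1.
Conditional probability = 1/11914.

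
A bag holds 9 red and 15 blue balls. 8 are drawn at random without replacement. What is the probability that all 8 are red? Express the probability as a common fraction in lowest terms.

1/81719

There are C(24,8) = 735471 possible selections.
Selections with all red: C(9,8) = 9.
Probability = 9/735471 = 1/81719.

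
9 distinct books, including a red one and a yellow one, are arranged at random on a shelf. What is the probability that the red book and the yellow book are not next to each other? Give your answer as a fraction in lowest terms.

There are 9! = 362880 arrangements.
Arrangements with the red book and the yellow book adjacent: 2·8! = 80640.
So not adjacent: 362880 − 80640 = 282240, probability 282240/362880 = 7/9.

7/9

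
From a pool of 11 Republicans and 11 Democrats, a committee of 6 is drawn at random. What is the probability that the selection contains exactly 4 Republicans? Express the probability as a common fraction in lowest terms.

The sample space is all 6-subsets of the 22: C(22,6) = 74613.
Selections with exactly 4 Republicans: choose 4 of the 11 Republicans and 2 of the 11 Democrats, C(11,4)·C(11,2) = 330·55 = 18150.
Probability = 18150/74613 = 550/2261.

550/2261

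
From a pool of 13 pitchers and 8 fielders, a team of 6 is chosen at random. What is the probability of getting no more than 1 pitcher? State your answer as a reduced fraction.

There are C(21,6) = 54264 ways to choose the 6.
Favorable selections (no more than 1 pitcher): C(13,0)·C(8,6) + C(13,1)·C(8,5) = 28 + 728 = 756.
Probability = 756/54264 = 9/646.

9/646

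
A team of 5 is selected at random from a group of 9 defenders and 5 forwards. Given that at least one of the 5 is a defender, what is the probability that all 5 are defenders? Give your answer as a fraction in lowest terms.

42/667

Work in counts. Selections with at least one defender: C(14,5) − C(5,5) = 2002 − 1 = 2001.
Of those, selections where all 5 are defenders: C(9,5) = 126.
Conditional probability = 126/2001 = 42/667.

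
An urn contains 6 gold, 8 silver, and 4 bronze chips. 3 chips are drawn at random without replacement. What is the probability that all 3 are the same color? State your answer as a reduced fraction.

5/51

There are C(18,3) = 816 ways to draw 3 chips.
All same color: C(6,3) + C(8,3) + C(4,3) = 20 + 56 + 4 = 80.
Probability = 80/816 = 5/51.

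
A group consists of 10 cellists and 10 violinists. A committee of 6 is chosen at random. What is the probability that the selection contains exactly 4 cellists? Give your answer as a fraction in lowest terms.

There are C(20,6) = 38760 ways to choose 6 from 20.
Selections with exactly 4 cellists: choose 4 of the 10 cellists and 2 of the 10 violinists, C(10,4)·C(10,2) = 210·45 = 9450.
Probability = 9450/38760 = 315/1292.

315/1292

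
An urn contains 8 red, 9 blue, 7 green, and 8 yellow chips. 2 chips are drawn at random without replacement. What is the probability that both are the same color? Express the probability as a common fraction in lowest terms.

There are C(32,2) = 496 ways to draw 2 chips.
All same color: C(8,2) + C(9,2) + C(7,2) + C(8,2) = 28 + 36 + 21 + 28 = 113.
Probability = 113/496.

113/496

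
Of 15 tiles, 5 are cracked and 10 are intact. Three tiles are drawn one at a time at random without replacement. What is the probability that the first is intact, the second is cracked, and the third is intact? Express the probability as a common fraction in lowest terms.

Multiply the conditional probabilities at each draw: 10/15 · 5/14 · 9/13 = 450/2730 = 15/91.

15/91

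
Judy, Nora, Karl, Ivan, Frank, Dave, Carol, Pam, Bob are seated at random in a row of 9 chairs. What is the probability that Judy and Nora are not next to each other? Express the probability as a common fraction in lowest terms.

There are 9! = 362880 arrangements.
Arrangements with Judy and Nora adjacent: 2·8! = 80640.
So not adjacent: 362880 − 80640 = 282240, probability 282240/362880 = 7/9.

7/9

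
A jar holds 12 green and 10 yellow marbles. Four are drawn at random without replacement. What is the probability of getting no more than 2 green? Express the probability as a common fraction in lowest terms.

12/19

Total selections: C(22,4) = 7315.
Count the complement (more than 2 green): C(12,3)·C(10,1) + C(12,4)·C(10,0) = 2200 + 495 = 2695.
Probability = 1 − 2695/7315 = 4620/7315 = 12/19.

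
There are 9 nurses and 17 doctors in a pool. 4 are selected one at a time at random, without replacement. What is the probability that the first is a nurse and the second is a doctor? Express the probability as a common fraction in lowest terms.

Multiply the conditional probabilities at each draw: 9/26 · 17/25 = 153/650.

153/650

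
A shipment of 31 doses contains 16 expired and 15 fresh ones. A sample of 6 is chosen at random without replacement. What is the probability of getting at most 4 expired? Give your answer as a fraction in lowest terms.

There are C(31,6) = 736281 ways to choose the 6.
Count the complement (more than 4 expired): C(16,5)·C(15,1) + C(16,6)·C(15,0) = 65520 + 8008 = 73528.
Probability = 1 − 73528/736281 = 662753/736281 = 7283/8091.

7283/8091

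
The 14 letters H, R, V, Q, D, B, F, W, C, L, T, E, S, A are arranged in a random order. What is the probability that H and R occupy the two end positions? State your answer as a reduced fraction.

There are 14! = 87178291200 arrangements.
Place H and R at the ends in 2 ways, arrange the remaining 12 in 12! = 479001600 ways: 2·479001600 = 958003200.
Probability = 958003200/87178291200 = 1/91.

1/91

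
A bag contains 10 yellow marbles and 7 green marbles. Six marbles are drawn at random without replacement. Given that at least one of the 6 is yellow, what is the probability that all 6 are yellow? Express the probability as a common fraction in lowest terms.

Work in counts. Selections with at least one yellow: C(17,6) − C(7,6) = 12376 − 7 = 12369.
Of those, selections where all 6 are yellow: C(10,6) = 210.
Conditional probability = 210/12369 = 10/589.

10/589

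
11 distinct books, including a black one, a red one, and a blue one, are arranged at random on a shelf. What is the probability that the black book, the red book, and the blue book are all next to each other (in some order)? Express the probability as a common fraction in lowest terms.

3/55

There are 11! = 39916800 arrangements.
Treat the three as one block: 9! placements × 3! orders within the block = 362880·6 = 2177280.
Probability = 2177280/39916800 = 3/55.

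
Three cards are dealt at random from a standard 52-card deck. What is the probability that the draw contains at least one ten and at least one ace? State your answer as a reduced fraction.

188/5525

There are C(52,3) = 22100 possible draws.
By inclusion-exclusion on the complements, draws missing all tens or all aces: C(48,3) + C(48,3) − C(44,3) = 17296 + 17296 − 13244 = 21348.
So draws with at least one of each: 22100 − 21348 = 752, probability 752/22100 = 188/5525.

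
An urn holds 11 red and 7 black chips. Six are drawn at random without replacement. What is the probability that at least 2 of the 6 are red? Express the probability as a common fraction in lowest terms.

There are C(18,6) = 18564 ways to choose the 6.
Count the complement (fewer than 2 red): C(11,0)·C(7,6) + C(11,1)·C(7,5) = 7 + 231 = 238.
Probability = 1 − 238/18564 = 18326/18564 = 77/78.

77/78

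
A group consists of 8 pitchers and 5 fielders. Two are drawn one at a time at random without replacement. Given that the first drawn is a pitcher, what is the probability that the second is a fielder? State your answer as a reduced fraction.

5/12

After removing one pitcher, 12 remain: 7 pitchers and 5 fielders.
So the probability the next is a fielder is 5/12.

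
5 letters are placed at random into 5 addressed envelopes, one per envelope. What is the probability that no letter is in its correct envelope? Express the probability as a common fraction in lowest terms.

There are 5! = 120 assignments.
By inclusion-exclusion, assignments with no fixed points: C(5,0)·5! − C(5,1)·4! + C(5,2)·3! − C(5,3)·2! + C(5,4)·1! − C(5,5)·0! = 44.
Probability = 44/120 = 11/30.

11/30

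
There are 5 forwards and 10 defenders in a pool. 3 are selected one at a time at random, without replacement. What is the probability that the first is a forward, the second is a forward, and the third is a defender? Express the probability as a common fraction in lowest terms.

Multiply the conditional probabilities at each draw: 5/15 · 4/14 · 10/13 = 200/2730 = 20/273.

20/273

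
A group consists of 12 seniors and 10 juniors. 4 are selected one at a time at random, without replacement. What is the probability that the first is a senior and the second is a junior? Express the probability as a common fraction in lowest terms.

Multiply the conditional probabilities at each draw: 12/22 · 10/21 = 120/462 = 20/77.

20/77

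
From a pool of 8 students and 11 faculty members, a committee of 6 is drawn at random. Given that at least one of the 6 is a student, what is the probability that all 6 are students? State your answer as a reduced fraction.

Work in counts. Selections with at least one student: C(19,6) − C(11,6) = 27132 − 462 = 26670.
Of those, selections where all 6 are students: C(8,6) = 28.
Conditional probability = 28/26670 = 2/1905.

2/1905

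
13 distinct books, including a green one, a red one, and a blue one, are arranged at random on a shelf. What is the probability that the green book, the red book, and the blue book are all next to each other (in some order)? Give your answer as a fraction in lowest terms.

1/26

There are 13! = 6227020800 arrangements.
Treat the three as one block: 11! placements × 3! orders within the block = 39916800·6 = 239500800.
Probability = 239500800/6227020800 = 1/26.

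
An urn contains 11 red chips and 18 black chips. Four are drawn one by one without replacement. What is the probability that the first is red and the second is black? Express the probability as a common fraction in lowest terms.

Multiply the conditional probabilities at each draw: 11/29 · 18/28 = 198/812 = 99/406.

99/406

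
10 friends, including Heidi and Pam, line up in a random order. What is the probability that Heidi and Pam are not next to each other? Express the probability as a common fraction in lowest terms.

4/5

There are 10! = 3628800 arrangements.
Arrangements with Heidi and Pam adjacent: 2·9! = 725760.
So not adjacent: 3628800 − 725760 = 2903040, probability 2903040/3628800 = 4/5.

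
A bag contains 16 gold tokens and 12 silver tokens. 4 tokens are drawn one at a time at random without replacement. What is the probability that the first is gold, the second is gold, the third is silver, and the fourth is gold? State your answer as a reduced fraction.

16/195

Multiply the conditional probabilities at each draw: 16/28 · 15/27 · 12/26 · 14/25 = 40320/491400 = 16/195.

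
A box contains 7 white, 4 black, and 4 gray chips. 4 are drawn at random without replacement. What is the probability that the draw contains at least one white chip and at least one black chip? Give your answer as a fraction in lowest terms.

46/65

There are C(15,4) = 1365 possible draws.
By inclusion-exclusion on the complements, draws missing all white or all black: C(8,4) + C(11,4) − C(4,4) = 70 + 330 − 1 = 399.
So draws with at least one of each: 1365 − 399 = 966, probability 966/1365 = 46/65.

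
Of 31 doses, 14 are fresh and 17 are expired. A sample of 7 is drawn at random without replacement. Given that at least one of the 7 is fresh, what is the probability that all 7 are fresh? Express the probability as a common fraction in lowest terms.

Work in counts. Selections with at least one fresh: C(31,7) − C(17,7) = 2629575 − 19448 = 2610127.
Of those, selections where all 7 are fresh: C(14,7) = 3432.
Conditional probability = 3432/2610127 = 264/200779.

264/200779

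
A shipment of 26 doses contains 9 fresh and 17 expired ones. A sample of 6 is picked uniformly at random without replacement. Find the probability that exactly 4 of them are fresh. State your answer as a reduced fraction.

Total number of selections: C(26,6) = 230230.
Selections with exactly 4 fresh: choose 4 of the 9 fresh and 2 of the 17 expired, C(9,4)·C(17,2) = 126·136 = 17136.
Probability = 17136/230230 = 1224/16445.

1224/16445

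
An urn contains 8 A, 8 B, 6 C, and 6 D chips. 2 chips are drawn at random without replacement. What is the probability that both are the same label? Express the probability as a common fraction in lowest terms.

43/189

There are C(28,2) = 378 ways to draw 2 chips.
All same label: C(8,2) + C(8,2) + C(6,2) + C(6,2) = 28 + 28 + 15 + 15 = 86.
Probability = 86/378 = 43/189.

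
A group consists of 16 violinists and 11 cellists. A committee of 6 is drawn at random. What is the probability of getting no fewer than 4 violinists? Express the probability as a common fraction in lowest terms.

182/345

Total selections: C(27,6) = 296010.
Favorable selections (no fewer than 4 violinists): C(16,4)·C(11,2) + C(16,5)·C(11,1) + C(16,6)·C(11,0) = 100100 + 48048 + 8008 = 156156.
Probability = 156156/296010 = 182/345.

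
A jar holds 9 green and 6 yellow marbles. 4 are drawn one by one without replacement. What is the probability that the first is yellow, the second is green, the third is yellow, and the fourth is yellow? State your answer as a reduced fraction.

Multiply the conditional probabilities at each draw: 6/15 · 9/14 · 5/13 · 4/12 = 1080/32760 = 3/91.

3/91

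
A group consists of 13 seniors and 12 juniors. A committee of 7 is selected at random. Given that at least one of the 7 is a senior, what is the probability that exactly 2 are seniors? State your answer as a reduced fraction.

108/839

Work in counts. Selections with at least one senior: C(25,7) − C(12,7) = 480700 − 792 = 479908.
Of those, selections where exactly 2 are seniors: C(13,2)·C(12,5) = 78·792 = 61776.
Conditional probability = 61776/479908 = 108/839.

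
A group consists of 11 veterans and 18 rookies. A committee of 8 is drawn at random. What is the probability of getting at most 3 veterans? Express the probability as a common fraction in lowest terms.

85714/130065

There are C(29,8) = 4292145 ways to choose the 8.
Favorable selections (at most 3 veterans): C(11,0)·C(18,8) + C(11,1)·C(18,7) + C(11,2)·C(18,6) + C(11,3)·C(18,5) = 43758 + 350064 + 1021020 + 1413720 = 2828562.
Probability = 2828562/4292145 = 85714/130065.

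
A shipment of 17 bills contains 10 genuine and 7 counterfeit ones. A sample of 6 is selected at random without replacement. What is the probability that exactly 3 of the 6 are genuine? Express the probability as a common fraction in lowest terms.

Total number of selections: C(17,6) = 12376.
Selections with exactly 3 genuine: choose 3 of the 10 genuine and 3 of the 7 counterfeit, C(10,3)·C(7,3) = 120·35 = 4200.
Probability = 4200/12376 = 75/221.

75/221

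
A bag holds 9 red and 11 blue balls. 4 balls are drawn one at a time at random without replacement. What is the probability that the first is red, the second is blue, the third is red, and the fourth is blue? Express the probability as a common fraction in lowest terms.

22/323

Multiply the conditional probabilities at each draw: 9/20 · 11/19 · 8/18 · 10/17 = 7920/116280 = 22/323.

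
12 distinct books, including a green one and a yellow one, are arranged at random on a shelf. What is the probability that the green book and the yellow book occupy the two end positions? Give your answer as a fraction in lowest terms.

1/66

There are 12! = 479001600 arrangements.
Place the green book and the yellow book at the ends in 2 ways, arrange the remaining 10 in 10! = 3628800 ways: 2·3628800 = 7257600.
Probability = 7257600/479001600 = 1/66.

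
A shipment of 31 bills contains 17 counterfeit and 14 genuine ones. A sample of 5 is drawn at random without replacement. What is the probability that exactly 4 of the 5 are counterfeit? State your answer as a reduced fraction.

4760/24273

Total number of selections: C(31,5) = 169911.
Selections with exactly 4 counterfeit: choose 4 of the 17 counterfeit and 1 of the 14 genuine, C(17,4)·C(14,1) = 2380·14 = 33320.
Probability = 33320/169911 = 4760/24273.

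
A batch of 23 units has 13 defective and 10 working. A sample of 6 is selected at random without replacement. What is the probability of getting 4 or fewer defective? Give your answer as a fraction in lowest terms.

There are C(23,6) = 100947 ways to choose the 6.
Favorable selections (4 or fewer defective): C(13,0)·C(10,6) + C(13,1)·C(10,5) + C(13,2)·C(10,4) + C(13,3)·C(10,3) + C(13,4)·C(10,2) = 210 + 3276 + 16380 + 34320 + 32175 = 86361.
Probability = 86361/100947 = 2617/3059.

2617/3059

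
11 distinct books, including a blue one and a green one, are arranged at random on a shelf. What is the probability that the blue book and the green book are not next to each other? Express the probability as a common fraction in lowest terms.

9/11

There are 11! = 39916800 arrangements.
Arrangements with the blue book and the green book adjacent: 2·10! = 7257600.
So not adjacent: 39916800 − 7257600 = 32659200, probability 32659200/39916800 = 9/11.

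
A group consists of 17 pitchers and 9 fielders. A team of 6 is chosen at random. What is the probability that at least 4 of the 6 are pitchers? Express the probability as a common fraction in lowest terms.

There are C(26,6) = 230230 ways to choose the 6.
Favorable selections (at least 4 pitchers): C(17,4)·C(9,2) + C(17,5)·C(9,1) + C(17,6)·C(9,0) = 85680 + 55692 + 12376 = 153748.
Probability = 153748/230230 = 10982/16445.

10982/16445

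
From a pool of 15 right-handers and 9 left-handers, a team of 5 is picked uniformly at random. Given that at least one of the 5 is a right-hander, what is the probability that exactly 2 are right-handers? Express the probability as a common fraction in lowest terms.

210/1009

Work in counts. Selections with at least one right-hander: C(24,5) − C(9,5) = 42504 − 126 = 42378.
Of those, selections where exactly 2 are right-handers: C(15,2)·C(9,3) = 105·84 = 8820.
Conditional probability = 8820/42378 = 210/1009.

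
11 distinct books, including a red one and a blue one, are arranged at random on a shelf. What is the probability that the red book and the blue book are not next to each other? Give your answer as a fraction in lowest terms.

9/11

There are 11! = 39916800 arrangements.
Arrangements with the red book and the blue book adjacent: 2·10! = 7257600.
So not adjacent: 39916800 − 7257600 = 32659200, probability 32659200/39916800 = 9/11.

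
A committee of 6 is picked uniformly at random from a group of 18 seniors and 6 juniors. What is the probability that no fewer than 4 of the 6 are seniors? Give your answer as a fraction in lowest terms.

28968/33649

Total selections: C(24,6) = 134596.
Favorable selections (no fewer than 4 seniors): C(18,4)·C(6,2) + C(18,5)·C(6,1) + C(18,6)·C(6,0) = 45900 + 51408 + 18564 = 115872.
Probability = 115872/134596 = 28968/33649.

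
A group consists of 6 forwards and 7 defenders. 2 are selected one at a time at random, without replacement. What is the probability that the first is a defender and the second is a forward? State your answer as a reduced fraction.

Multiply the conditional probabilities at each draw: 7/13 · 6/12 = 42/156 = 7/26.

7/26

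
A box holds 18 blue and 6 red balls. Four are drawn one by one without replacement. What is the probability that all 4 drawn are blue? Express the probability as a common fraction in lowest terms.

510/1771

Multiply the conditional probabilities at each draw: 18/24 · 17/23 · 16/22 · 15/21 = 73440/255024 = 510/1771.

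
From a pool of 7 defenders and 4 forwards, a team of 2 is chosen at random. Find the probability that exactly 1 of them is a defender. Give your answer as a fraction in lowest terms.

Total number of selections: C(11,2) = 55.
Selections with exactly 1 defender: choose 1 of the 7 defenders and 1 of the 4 forwards, C(7,1)·C(4,1) = 7·4 = 28.
Probability = 28/55.

28/55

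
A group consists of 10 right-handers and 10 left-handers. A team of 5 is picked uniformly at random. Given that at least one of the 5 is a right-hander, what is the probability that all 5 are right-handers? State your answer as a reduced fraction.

21/1271

Work in counts. Selections with at least one right-hander: C(20,5) − C(10,5) = 15504 − 252 = 15252.
Of those, selections where all 5 are right-handers: C(10,5) = 252.
Conditional probability = 252/15252 = 21/1271.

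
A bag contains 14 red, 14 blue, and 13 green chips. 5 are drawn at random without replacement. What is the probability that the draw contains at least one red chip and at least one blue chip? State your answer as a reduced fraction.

1225/1558

There are C(41,5) = 749398 possible draws.
By inclusion-exclusion on the complements, draws missing all red or all blue: C(27,5) + C(27,5) − C(13,5) = 80730 + 80730 − 1287 = 160173.
So draws with at least one of each: 749398 − 160173 = 589225, probability 589225/749398 = 1225/1558.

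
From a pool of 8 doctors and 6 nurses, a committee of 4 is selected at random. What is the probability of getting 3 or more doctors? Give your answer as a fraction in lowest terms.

58/143

Total selections: C(14,4) = 1001.
Favorable selections (3 or more doctors): C(8,3)·C(6,1) + C(8,4)·C(6,0) = 336 + 70 = 406.
Probability = 406/1001 = 58/143.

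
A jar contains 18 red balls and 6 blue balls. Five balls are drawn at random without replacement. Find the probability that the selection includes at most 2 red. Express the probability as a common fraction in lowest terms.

Total selections: C(24,5) = 42504.
Favorable selections (at most 2 red): C(18,0)·C(6,5) + C(18,1)·C(6,4) + C(18,2)·C(6,3) = 6 + 270 + 3060 = 3336.
Probability = 3336/42504 = 139/1771.

139/1771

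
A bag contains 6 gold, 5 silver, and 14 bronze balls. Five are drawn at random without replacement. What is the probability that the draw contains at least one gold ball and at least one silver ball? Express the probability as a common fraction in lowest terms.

There are C(25,5) = 53130 possible draws.
By inclusion-exclusion on the complements, draws missing all gold or all silver: C(19,5) + C(20,5) − C(14,5) = 11628 + 15504 − 2002 = 25130.
So draws with at least one of each: 53130 − 25130 = 28000, probability 28000/53130 = 400/759.

400/759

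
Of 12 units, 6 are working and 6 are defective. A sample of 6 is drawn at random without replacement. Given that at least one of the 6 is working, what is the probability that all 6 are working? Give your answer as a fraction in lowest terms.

Work in counts. Selections with at least one working: C(12,6) − C(6,6) = 924 − 1 = 923.
Of those, selections where all 6 are working: C(6,6) = 1.
Conditional probability = 1/923.

1/923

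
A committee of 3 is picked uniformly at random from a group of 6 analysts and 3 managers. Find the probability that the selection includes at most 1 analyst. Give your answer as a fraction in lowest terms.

19/84

Total selections: C(9,3) = 84.
Favorable selections (at most 1 analyst): C(6,0)·C(3,3) + C(6,1)·C(3,2) = 1 + 18 = 19.
Probability = 19/84.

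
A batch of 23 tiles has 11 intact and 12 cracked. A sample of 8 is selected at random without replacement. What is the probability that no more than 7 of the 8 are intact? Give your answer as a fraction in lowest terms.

Total selections: C(23,8) = 490314.
The complement is exactly 8 intact: C(11,8)·C(12,0) = 165.
Probability = 1 − 165/490314 = 490149/490314 = 14853/14858.

14853/14858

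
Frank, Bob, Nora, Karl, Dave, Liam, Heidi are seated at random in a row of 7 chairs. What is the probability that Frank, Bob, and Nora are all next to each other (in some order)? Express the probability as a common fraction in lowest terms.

There are 7! = 5040 arrangements.
Treat the three as one block: 5! placements × 3! orders within the block = 120·6 = 720.
Probability = 720/5040 = 1/7.

1/7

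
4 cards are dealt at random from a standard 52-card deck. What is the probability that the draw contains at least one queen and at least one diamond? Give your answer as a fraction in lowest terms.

52799/270725

There are C(52,4) = 270725 possible draws.
By inclusion-exclusion on the complements, draws missing all queens or all diamonds: C(48,4) + C(39,4) − C(36,4) = 194580 + 82251 − 58905 = 217926.
So draws with at least one of each: 270725 − 217926 = 52799, probability 52799/270725.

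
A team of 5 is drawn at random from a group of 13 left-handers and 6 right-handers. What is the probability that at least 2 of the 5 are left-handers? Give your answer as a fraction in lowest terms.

Total selections: C(19,5) = 11628.
Count the complement (fewer than 2 left-handers): C(13,0)·C(6,5) + C(13,1)·C(6,4) = 6 + 195 = 201.
Probability = 1 − 201/11628 = 11427/11628 = 3809/3876.

3809/3876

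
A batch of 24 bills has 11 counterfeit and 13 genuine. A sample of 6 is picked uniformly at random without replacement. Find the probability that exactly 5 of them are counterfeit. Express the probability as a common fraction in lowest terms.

The sample space is all 6-subsets of the 24: C(24,6) = 134596.
Selections with exactly 5 counterfeit: choose 5 of the 11 counterfeit and 1 of the 13 genuine, C(11,5)·C(13,1) = 462·13 = 6006.
Probability = 6006/134596 = 39/874.

39/874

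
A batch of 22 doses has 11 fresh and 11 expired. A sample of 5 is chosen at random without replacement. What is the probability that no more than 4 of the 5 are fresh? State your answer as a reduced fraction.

56/57

Total selections: C(22,5) = 26334.
The complement is exactly 5 fresh: C(11,5)·C(11,0) = 462.
Probability = 1 − 462/26334 = 25872/26334 = 56/57.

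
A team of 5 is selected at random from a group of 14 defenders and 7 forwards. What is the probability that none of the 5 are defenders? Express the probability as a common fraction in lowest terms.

There are C(21,5) = 20349 possible selections.
Selections with no defenders (all forwards): C(7,5) = 21.
Probability = 21/20349 = 1/969.

1/969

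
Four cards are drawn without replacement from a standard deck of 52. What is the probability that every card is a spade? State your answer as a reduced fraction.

There are C(52,4) = 270725 possible 4-card hands.
Hands that are all spades: C(13,4) = 715.
Probability = 715/270725 = 11/4165.

11/4165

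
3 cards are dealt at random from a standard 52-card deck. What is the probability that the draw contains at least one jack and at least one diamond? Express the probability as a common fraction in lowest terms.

33/260

There are C(52,3) = 22100 possible draws.
By inclusion-exclusion on the complements, draws missing all jacks or all diamonds: C(48,3) + C(39,3) − C(36,3) = 17296 + 9139 − 7140 = 19295.
So draws with at least one of each: 22100 − 19295 = 2805, probability 2805/22100 = 33/260.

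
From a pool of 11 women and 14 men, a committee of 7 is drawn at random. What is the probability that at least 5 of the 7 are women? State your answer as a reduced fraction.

222/2185

There are C(25,7) = 480700 ways to choose the 7.
Favorable selections (at least 5 women): C(11,5)·C(14,2) + C(11,6)·C(14,1) + C(11,7)·C(14,0) = 42042 + 6468 + 330 = 48840.
Probability = 48840/480700 = 222/2185.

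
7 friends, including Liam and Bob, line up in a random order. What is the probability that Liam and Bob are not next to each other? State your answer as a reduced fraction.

5/7

There are 7! = 5040 arrangements.
Arrangements with Liam and Bob adjacent: 2·6! = 1440.
So not adjacent: 5040 − 1440 = 3600, probability 3600/5040 = 5/7.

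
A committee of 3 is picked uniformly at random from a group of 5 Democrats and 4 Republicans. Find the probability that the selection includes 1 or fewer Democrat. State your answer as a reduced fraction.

There are C(9,3) = 84 ways to choose the 3.
Favorable selections (1 or fewer Democrat): C(5,0)·C(4,3) + C(5,1)·C(4,2) = 4 + 30 = 34.
Probability = 34/84 = 17/42.

17/42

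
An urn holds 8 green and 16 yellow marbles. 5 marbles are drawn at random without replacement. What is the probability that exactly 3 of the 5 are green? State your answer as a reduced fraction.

40/253

Total number of selections: C(24,5) = 42504.
Selections with exactly 3 green: choose 3 of the 8 green and 2 of the 16 yellow, C(8,3)·C(16,2) = 56·120 = 6720.
Probability = 6720/42504 = 40/253.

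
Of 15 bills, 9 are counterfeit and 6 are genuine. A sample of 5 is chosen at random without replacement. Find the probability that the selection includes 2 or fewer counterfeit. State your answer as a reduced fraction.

41/143

Total selections: C(15,5) = 3003.
Favorable selections (2 or fewer counterfeit): C(9,0)·C(6,5) + C(9,1)·C(6,4) + C(9,2)·C(6,3) = 6 + 135 + 720 = 861.
Probability = 861/3003 = 41/143.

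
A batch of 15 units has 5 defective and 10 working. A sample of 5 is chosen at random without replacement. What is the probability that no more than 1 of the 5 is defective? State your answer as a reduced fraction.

There are C(15,5) = 3003 ways to choose the 5.
Favorable selections (no more than 1 defective): C(5,0)·C(10,5) + C(5,1)·C(10,4) = 252 + 1050 = 1302.
Probability = 1302/3003 = 62/143.

62/143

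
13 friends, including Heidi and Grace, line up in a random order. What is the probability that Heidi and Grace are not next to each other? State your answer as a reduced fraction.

There are 13! = 6227020800 arrangements.
Arrangements with Heidi and Grace adjacent: 2·12! = 958003200.
So not adjacent: 6227020800 − 958003200 = 5269017600, probability 5269017600/6227020800 = 11/13.

11/13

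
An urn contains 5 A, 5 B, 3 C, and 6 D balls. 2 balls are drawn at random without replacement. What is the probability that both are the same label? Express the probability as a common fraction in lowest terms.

2/9

There are C(19,2) = 171 ways to draw 2 balls.
All same label: C(5,2) + C(5,2) + C(3,2) + C(6,2) = 10 + 10 + 3 + 15 = 38.
Probability = 38/171 = 2/9.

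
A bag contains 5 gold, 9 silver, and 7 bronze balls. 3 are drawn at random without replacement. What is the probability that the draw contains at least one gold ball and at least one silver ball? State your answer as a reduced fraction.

There are C(21,3) = 1330 possible draws.
By inclusion-exclusion on the complements, draws missing all gold or all silver: C(16,3) + C(12,3) − C(7,3) = 560 + 220 − 35 = 745.
So draws with at least one of each: 1330 − 745 = 585, probability 585/1330 = 117/266.

117/266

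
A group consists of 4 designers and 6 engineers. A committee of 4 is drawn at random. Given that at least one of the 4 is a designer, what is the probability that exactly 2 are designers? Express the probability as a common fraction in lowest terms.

6/13

Work in counts. Selections with at least one designer: C(10,4) − C(6,4) = 210 − 15 = 195.
Of those, selections where exactly 2 are designers: C(4,2)·C(6,2) = 6·15 = 90.
Conditional probability = 90/195 = 6/13.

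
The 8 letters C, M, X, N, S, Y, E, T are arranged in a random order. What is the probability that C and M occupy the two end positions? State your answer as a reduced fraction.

1/28

There are 8! = 40320 arrangements.
Place C and M at the ends in 2 ways, arrange the remaining 6 in 6! = 720 ways: 2·720 = 1440.
Probability = 1440/40320 = 1/28.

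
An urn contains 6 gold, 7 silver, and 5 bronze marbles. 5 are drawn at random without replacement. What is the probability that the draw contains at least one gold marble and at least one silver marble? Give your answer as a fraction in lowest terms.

1045/1224

There are C(18,5) = 8568 possible draws.
By inclusion-exclusion on the complements, draws missing all gold or all silver: C(12,5) + C(11,5) − C(5,5) = 792 + 462 − 1 = 1253.
So draws with at least one of each: 8568 − 1253 = 7315, probability 7315/8568 = 1045/1224.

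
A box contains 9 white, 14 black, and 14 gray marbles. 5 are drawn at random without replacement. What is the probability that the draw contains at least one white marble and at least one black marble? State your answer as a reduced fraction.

14570/20757

There are C(37,5) = 435897 possible draws.
By inclusion-exclusion on the complements, draws missing all white or all black: C(28,5) + C(23,5) − C(14,5) = 98280 + 33649 − 2002 = 129927.
So draws with at least one of each: 435897 − 129927 = 305970, probability 305970/435897 = 14570/20757.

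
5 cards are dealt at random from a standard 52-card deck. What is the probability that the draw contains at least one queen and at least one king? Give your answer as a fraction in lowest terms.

There are C(52,5) = 2598960 possible draws.
By inclusion-exclusion on the complements, draws missing all queens or all kings: C(48,5) + C(48,5) − C(44,5) = 1712304 + 1712304 − 1086008 = 2338600.
So draws with at least one of each: 2598960 − 2338600 = 260360, probability 260360/2598960 = 6509/64974.

6509/64974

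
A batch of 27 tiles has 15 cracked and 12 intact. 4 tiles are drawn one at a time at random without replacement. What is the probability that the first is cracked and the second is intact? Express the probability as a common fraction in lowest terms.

10/39

Multiply the conditional probabilities at each draw: 15/27 · 12/26 = 180/702 = 10/39.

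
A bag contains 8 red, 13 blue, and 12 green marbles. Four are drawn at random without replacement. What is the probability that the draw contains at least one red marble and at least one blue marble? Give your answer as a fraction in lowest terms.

598/1023

There are C(33,4) = 40920 possible draws.
By inclusion-exclusion on the complements, draws missing all red or all blue: C(25,4) + C(20,4) − C(12,4) = 12650 + 4845 − 495 = 17000.
So draws with at least one of each: 40920 − 17000 = 23920, probability 23920/40920 = 598/1023.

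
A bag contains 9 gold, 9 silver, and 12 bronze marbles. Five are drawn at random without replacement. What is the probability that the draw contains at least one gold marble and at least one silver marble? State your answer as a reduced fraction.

1900/2639

There are C(30,5) = 142506 possible draws.
By inclusion-exclusion on the complements, draws missing all gold or all silver: C(21,5) + C(21,5) − C(12,5) = 20349 + 20349 − 792 = 39906.
So draws with at least one of each: 142506 − 39906 = 102600, probability 102600/142506 = 1900/2639.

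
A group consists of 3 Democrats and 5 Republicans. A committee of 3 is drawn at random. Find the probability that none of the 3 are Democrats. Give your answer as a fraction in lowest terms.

There are C(8,3) = 56 possible selections.
Selections with no Democrats (all Republicans): C(5,3) = 10.
Probability = 10/56 = 5/28.

5/28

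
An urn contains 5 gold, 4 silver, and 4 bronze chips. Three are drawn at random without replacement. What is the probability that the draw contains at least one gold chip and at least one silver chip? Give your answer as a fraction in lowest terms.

75/143

There are C(13,3) = 286 possible draws.
By inclusion-exclusion on the complements, draws missing all gold or all silver: C(8,3) + C(9,3) − C(4,3) = 56 + 84 − 4 = 136.
So draws with at least one of each: 286 − 136 = 150, probability 150/286 = 75/143.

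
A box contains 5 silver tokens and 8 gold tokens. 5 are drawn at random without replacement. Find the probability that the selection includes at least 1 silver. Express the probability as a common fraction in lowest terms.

1231/1287

There are C(13,5) = 1287 ways to choose the 5.
The complement is all 5 are gold: C(8,5) = 56.
Probability = 1 − 56/1287 = 1231/1287.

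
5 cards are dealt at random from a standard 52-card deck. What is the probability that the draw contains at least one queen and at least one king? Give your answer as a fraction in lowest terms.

6509/64974

There are C(52,5) = 2598960 possible draws.
By inclusion-exclusion on the complements, draws missing all queens or all kings: C(48,5) + C(48,5) − C(44,5) = 1712304 + 1712304 − 1086008 = 2338600.
So draws with at least one of each: 2598960 − 2338600 = 260360, probability 260360/2598960 = 6509/64974.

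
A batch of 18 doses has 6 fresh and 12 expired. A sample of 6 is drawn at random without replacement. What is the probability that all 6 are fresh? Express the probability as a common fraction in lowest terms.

1/18564

There are C(18,6) = 18564 possible selections.
Selections with all fresh: C(6,6) = 1.
Probability = 1/18564.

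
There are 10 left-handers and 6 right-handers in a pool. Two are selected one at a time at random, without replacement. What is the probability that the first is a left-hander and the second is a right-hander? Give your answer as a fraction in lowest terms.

1/4

Multiply the conditional probabilities at each draw: 10/16 · 6/15 = 60/240 = 1/4.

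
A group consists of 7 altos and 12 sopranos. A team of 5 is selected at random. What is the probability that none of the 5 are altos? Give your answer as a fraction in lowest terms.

There are C(19,5) = 11628 possible selections.
Selections with no altos (all sopranos): C(12,5) = 792.
Probability = 792/11628 = 22/323.

22/323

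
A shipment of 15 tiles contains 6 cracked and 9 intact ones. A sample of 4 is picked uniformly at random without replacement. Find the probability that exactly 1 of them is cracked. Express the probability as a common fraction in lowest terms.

24/65

Total number of selections: C(15,4) = 1365.
Selections with exactly 1 cracked: choose 1 of the 6 cracked and 3 of the 9 intact, C(6,1)·C(9,3) = 6·84 = 504.
Probability = 504/1365 = 24/65.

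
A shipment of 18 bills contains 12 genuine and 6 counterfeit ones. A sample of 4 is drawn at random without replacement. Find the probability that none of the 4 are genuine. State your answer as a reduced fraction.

There are C(18,4) = 3060 possible selections.
Selections with no genuine (all counterfeit): C(6,4) = 15.
Probability = 15/3060 = 1/204.

1/204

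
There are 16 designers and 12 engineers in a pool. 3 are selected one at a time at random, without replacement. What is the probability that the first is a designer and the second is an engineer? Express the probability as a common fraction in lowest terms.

16/63

Multiply the conditional probabilities at each draw: 16/28 · 12/27 = 192/756 = 16/63.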